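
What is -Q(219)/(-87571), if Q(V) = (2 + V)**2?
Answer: 48841/87571 ≈ 0.55773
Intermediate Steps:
-Q(219)/(-87571) = -(2 + 219)**2/(-87571) = -1*221**2*(-1/87571) = -1*48841*(-1/87571) = -48841*(-1/87571) = 48841/87571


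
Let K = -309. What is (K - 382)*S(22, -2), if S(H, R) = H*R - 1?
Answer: 31095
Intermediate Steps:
S(H, R) = -1 + H*R
(K - 382)*S(22, -2) = (-309 - 382)*(-1 + 22*(-2)) = -691*(-1 - 44) = -691*(-45) = 31095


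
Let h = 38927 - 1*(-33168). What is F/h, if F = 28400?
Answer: 5680/14419 ≈ 0.39392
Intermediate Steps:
h = 72095 (h = 38927 + 33168 = 72095)
F/h = 28400/72095 = 28400*(1/72095) = 5680/14419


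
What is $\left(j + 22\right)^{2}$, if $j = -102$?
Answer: $6400$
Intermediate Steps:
$\left(j + 22\right)^{2} = \left(-102 + 22\right)^{2} = \left(-80\right)^{2} = 6400$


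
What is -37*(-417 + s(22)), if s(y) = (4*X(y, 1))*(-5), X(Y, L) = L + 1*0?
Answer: 16169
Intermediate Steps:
X(Y, L) = L (X(Y, L) = L + 0 = L)
s(y) = -20 (s(y) = (4*1)*(-5) = 4*(-5) = -20)
-37*(-417 + s(22)) = -37*(-417 - 20) = -37*(-437) = 16169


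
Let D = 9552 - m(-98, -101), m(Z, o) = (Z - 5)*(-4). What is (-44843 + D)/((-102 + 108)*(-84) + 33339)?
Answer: -11901/10945 ≈ -1.0873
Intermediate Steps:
m(Z, o) = 20 - 4*Z (m(Z, o) = (-5 + Z)*(-4) = 20 - 4*Z)
D = 9140 (D = 9552 - (20 - 4*(-98)) = 9552 - (20 + 392) = 9552 - 1*412 = 9552 - 412 = 9140)
(-44843 + D)/((-102 + 108)*(-84) + 33339) = (-44843 + 9140)/((-102 + 108)*(-84) + 33339) = -35703/(6*(-84) + 33339) = -35703/(-504 + 33339) = -35703/32835 = -35703*1/32835 = -11901/10945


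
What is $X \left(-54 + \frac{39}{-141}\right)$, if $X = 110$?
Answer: $- \frac{280610}{47} \approx -5970.4$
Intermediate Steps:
$X \left(-54 + \frac{39}{-141}\right) = 110 \left(-54 + \frac{39}{-141}\right) = 110 \left(-54 + 39 \left(- \frac{1}{141}\right)\right) = 110 \left(-54 - \frac{13}{47}\right) = 110 \left(- \frac{2551}{47}\right) = - \frac{280610}{47}$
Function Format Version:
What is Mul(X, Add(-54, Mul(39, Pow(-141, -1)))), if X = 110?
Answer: Rational(-280610, 47) ≈ -5970.4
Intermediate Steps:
Mul(X, Add(-54, Mul(39, Pow(-141, -1)))) = Mul(110, Add(-54, Mul(39, Pow(-141, -1)))) = Mul(110, Add(-54, Mul(39, Rational(-1, 141)))) = Mul(110, Add(-54, Rational(-13, 47))) = Mul(110, Rational(-2551, 47)) = Rational(-280610, 47)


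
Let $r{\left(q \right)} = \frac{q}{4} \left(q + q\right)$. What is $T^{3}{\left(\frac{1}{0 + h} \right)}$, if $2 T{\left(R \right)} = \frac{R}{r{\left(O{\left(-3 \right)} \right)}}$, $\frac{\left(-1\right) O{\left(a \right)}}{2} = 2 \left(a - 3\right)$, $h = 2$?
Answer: $\frac{1}{1528823808} \approx 6.541 \cdot 10^{-10}$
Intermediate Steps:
$O{\left(a \right)} = 12 - 4 a$ ($O{\left(a \right)} = - 2 \cdot 2 \left(a - 3\right) = - 2 \cdot 2 \left(-3 + a\right) = - 2 \left(-6 + 2 a\right) = 12 - 4 a$)
$r{\left(q \right)} = \frac{q^{2}}{2}$ ($r{\left(q \right)} = q \frac{1}{4} \cdot 2 q = \frac{q}{4} \cdot 2 q = \frac{q^{2}}{2}$)
$T{\left(R \right)} = \frac{R}{576}$ ($T{\left(R \right)} = \frac{R \frac{1}{\frac{1}{2} \left(12 - -12\right)^{2}}}{2} = \frac{R \frac{1}{\frac{1}{2} \left(12 + 12\right)^{2}}}{2} = \frac{R \frac{1}{\frac{1}{2} \cdot 24^{2}}}{2} = \frac{R \frac{1}{\frac{1}{2} \cdot 576}}{2} = \frac{R \frac{1}{288}}{2} = \frac{\frac{1}{288} R}{2} = \frac{R}{576}$)
$T^{3}{\left(\frac{1}{0 + h} \right)} = \left(\frac{1}{576 \left(0 + 2\right)}\right)^{3} = \left(\frac{1}{576 \cdot 2}\right)^{3} = \left(\frac{1}{576} \cdot \frac{1}{2}\right)^{3} = \left(\frac{1}{1152}\right)^{3} = \frac{1}{1528823808}$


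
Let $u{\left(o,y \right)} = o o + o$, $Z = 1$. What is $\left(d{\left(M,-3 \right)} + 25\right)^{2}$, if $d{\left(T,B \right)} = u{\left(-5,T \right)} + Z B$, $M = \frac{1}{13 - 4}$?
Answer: $1764$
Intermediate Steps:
$M = \frac{1}{9} \approx 0.11111$
$u{\left(o,y \right)} = o + o^{2}$ ($u{\left(o,y \right)} = o^{2} + o = o + o^{2}$)
$d{\left(T,B \right)} = 20 + B$ ($d{\left(T,B \right)} = - 5 \left(1 - 5\right) + 1 B = \left(-5\right) \left(-4\right) + B = 20 + B$)
$\left(d{\left(M,-3 \right)} + 25\right)^{2} = \left(\left(20 - 3\right) + 25\right)^{2} = \left(17 + 25\right)^{2} = 42^{2} = 1764$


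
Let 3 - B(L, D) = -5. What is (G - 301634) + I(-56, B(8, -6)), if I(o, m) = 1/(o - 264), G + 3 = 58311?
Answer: -77864321/320 ≈ -2.4333e+5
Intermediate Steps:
B(L, D) = 8 (B(L, D) = 3 - 1*(-5) = 3 + 5 = 8)
G = 58308 (G = -3 + 58311 = 58308)
I(o, m) = 1/(-264 + o)
(G - 301634) + I(-56, B(8, -6)) = (58308 - 301634) + 1/(-264 - 56) = -243326 + 1/(-320) = -243326 - 1/320 = -77864321/320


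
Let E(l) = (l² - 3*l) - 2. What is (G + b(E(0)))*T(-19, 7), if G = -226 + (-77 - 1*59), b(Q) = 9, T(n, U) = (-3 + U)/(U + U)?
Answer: -706/7 ≈ -100.86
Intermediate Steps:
T(n, U) = (-3 + U)/(2*U) (T(n, U) = (-3 + U)/((2*U)) = (-3 + U)*(1/(2*U)) = (-3 + U)/(2*U))
E(l) = -2 + l² - 3*l
G = -362 (G = -226 + (-77 - 59) = -226 - 136 = -362)
(G + b(E(0)))*T(-19, 7) = (-362 + 9)*((½)*(-3 + 7)/7) = -353*4/(2*7) = -353*2/7 = -706/7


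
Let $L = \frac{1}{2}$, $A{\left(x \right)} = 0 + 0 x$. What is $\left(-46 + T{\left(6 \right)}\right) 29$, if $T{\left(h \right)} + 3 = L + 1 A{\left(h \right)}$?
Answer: $- \frac{2813}{2} \approx -1406.5$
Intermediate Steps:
$A{\left(x \right)} = 0$ ($A{\left(x \right)} = 0 + 0 = 0$)
$L = \frac{1}{2} \approx 0.5$
$T{\left(h \right)} = - \frac{5}{2}$ ($T{\left(h \right)} = -3 + \left(\frac{1}{2} + 1 \cdot 0\right) = -3 + \left(\frac{1}{2} + 0\right) = -3 + \frac{1}{2} = - \frac{5}{2}$)
$\left(-46 + T{\left(6 \right)}\right) 29 = \left(-46 - \frac{5}{2}\right) 29 = \left(- \frac{97}{2}\right) 29 = - \frac{2813}{2}$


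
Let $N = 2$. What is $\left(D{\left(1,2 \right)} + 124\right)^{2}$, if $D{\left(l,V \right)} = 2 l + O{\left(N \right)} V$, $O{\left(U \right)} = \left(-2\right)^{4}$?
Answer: $24964$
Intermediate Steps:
$O{\left(U \right)} = 16$
$D{\left(l,V \right)} = 2 l + 16 V$
$\left(D{\left(1,2 \right)} + 124\right)^{2} = \left(\left(2 \cdot 1 + 16 \cdot 2\right) + 124\right)^{2} = \left(\left(2 + 32\right) + 124\right)^{2} = \left(34 + 124\right)^{2} = 158^{2} = 24964$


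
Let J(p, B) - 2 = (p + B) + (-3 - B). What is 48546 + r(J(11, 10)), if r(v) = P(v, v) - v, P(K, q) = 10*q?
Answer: 48636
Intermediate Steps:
J(p, B) = -1 + p (J(p, B) = 2 + ((p + B) + (-3 - B)) = 2 + ((B + p) + (-3 - B)) = 2 + (-3 + p) = -1 + p)
r(v) = 9*v (r(v) = 10*v - v = 9*v)
48546 + r(J(11, 10)) = 48546 + 9*(-1 + 11) = 48546 + 9*10 = 48546 + 90 = 48636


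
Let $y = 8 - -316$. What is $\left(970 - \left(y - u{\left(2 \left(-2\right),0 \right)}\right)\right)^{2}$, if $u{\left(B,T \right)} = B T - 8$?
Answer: $407044$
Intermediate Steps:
$u{\left(B,T \right)} = -8 + B T$
$y = 324$ ($y = 8 + 316 = 324$)
$\left(970 - \left(y - u{\left(2 \left(-2\right),0 \right)}\right)\right)^{2} = \left(970 - \left(332 - 2 \left(-2\right) 0\right)\right)^{2} = \left(970 - 332\right)^{2} = 638^{2} = 407044$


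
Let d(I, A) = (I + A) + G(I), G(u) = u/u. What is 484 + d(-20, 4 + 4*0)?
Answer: 469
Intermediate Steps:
G(u) = 1
d(I, A) = 1 + A + I (d(I, A) = (I + A) + 1 = (A + I) + 1 = 1 + A + I)
484 + d(-20, 4 + 4*0) = 484 + (1 + (4 + 4*0) - 20) = 484 + (1 + (4 + 0) - 20) = 484 + (1 + 4 - 20) = 484 - 15 = 469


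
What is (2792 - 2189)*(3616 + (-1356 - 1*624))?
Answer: 986508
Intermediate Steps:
(2792 - 2189)*(3616 + (-1356 - 1*624)) = 603*(3616 + (-1356 - 624)) = 603*(3616 - 1980) = 603*1636 = 986508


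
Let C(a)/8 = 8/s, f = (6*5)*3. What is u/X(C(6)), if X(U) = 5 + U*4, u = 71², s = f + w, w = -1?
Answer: 448649/701 ≈ 640.01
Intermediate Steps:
f = 90 (f = 30*3 = 90)
s = 89 (s = 90 - 1 = 89)
u = 5041
C(a) = 64/89 (C(a) = 8*(8/89) = 64/89)
X(U) = 5 + 4*U
u/X(C(6)) = 5041/(5 + 4*(64/89)) = 5041/(5 + 256/89) = 5041/(701/89) = 5041*(89/701) = 448649/701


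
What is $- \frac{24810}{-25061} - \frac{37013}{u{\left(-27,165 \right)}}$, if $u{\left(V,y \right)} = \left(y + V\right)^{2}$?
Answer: $- \frac{455101153}{477261684} \approx -0.95357$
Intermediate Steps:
$u{\left(V,y \right)} = \left(V + y\right)^{2}$
$- \frac{24810}{-25061} - \frac{37013}{u{\left(-27,165 \right)}} = - \frac{24810}{-25061} - \frac{37013}{\left(-27 + 165\right)^{2}} = \left(-24810\right) \left(- \frac{1}{25061}\right) - \frac{37013}{138^{2}} = \frac{24810}{25061} - \frac{37013}{19044} = - \frac{455101153}{477261684}$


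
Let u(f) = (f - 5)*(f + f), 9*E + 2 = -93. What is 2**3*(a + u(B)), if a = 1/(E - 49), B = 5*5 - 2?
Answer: 443799/67 ≈ 6623.9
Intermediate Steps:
E = -95/9 (E = -2/9 + (1/9)*(-93) = -2/9 - 31/3 = -95/9 ≈ -10.556)
B = 23 (B = 25 - 2 = 23)
a = -9/536 (a = 1/(-95/9 - 49) = 1/(-536/9) = -9/536 ≈ -0.016791)
u(f) = 2*f*(-5 + f) (u(f) = (-5 + f)*(2*f) = 2*f*(-5 + f))
2**3*(a + u(B)) = 2**3*(-9/536 + 2*23*(-5 + 23)) = 8*(-9/536 + 2*23*18) = 8*(-9/536 + 828) = 8*(443799/536) = 443799/67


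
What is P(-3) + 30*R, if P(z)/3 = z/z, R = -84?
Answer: -2517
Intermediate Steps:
P(z) = 3 (P(z) = 3*(z/z) = 3*1 = 3)
P(-3) + 30*R = 3 + 30*(-84) = 3 - 2520 = -2517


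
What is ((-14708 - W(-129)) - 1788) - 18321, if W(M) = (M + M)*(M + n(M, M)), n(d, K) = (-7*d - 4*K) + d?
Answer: 264721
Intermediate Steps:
n(d, K) = -6*d - 4*K
W(M) = -18*M² (W(M) = (M + M)*(M + (-6*M - 4*M)) = (2*M)*(M - 10*M) = (2*M)*(-9*M) = -18*M²)
((-14708 - W(-129)) - 1788) - 18321 = ((-14708 - (-18)*(-129)²) - 1788) - 18321 = ((-14708 - (-18)*16641) - 1788) - 18321 = ((-14708 - 1*(-299538)) - 1788) - 18321 = ((-14708 + 299538) - 1788) - 18321 = (284830 - 1788) - 18321 = 283042 - 18321 = 264721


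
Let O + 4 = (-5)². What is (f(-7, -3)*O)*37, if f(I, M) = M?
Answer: -2331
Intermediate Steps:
O = 21 (O = -4 + (-5)² = -4 + 25 = 21)
(f(-7, -3)*O)*37 = -3*21*37 = -63*37 = -2331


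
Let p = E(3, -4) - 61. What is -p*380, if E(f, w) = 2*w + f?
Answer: 25080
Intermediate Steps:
E(f, w) = f + 2*w
p = -66 (p = (3 + 2*(-4)) - 61 = (3 - 8) - 61 = -5 - 61 = -66)
-p*380 = -1*(-66)*380 = 66*380 = 25080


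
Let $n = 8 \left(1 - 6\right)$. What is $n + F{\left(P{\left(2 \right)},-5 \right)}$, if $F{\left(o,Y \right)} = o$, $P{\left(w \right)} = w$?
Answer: $-38$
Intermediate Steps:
$n = -40$ ($n = 8 \left(-5\right) = -40$)
$n + F{\left(P{\left(2 \right)},-5 \right)} = -40 + 2 = -38$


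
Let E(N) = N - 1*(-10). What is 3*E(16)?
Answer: 78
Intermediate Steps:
E(N) = 10 + N (E(N) = N + 10 = 10 + N)
3*E(16) = 3*(10 + 16) = 3*26 = 78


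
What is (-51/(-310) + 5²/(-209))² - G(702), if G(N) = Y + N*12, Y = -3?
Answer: -35349194603819/4197744100 ≈ -8421.0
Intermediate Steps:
G(N) = -3 + 12*N (G(N) = -3 + N*12 = -3 + 12*N)
(-51/(-310) + 5²/(-209))² - G(702) = (-51/(-310) + 5²/(-209))² - (-3 + 12*702) = (-51*(-1/310) + 25*(-1/209))² - (-3 + 8424) = (51/310 - 25/209)² - 1*8421 = (2909/64790)² - 8421 = 8462281/4197744100 - 8421 = -35349194603819/4197744100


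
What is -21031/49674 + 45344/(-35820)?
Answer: -250479023/148276890 ≈ -1.6893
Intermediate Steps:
-21031/49674 + 45344/(-35820) = -21031*1/49674 + 45344*(-1/35820) = -21031/49674 - 11336/8955 = -250479023/148276890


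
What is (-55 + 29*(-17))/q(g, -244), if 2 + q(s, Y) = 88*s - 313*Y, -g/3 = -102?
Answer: -2/377 ≈ -0.0053050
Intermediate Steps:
g = 306 (g = -3*(-102) = 306)
q(s, Y) = -2 - 313*Y + 88*s (q(s, Y) = -2 + (88*s - 313*Y) = -2 + (-313*Y + 88*s) = -2 - 313*Y + 88*s)
(-55 + 29*(-17))/q(g, -244) = (-55 + 29*(-17))/(-2 - 313*(-244) + 88*306) = (-55 - 493)/(-2 + 76372 + 26928) = -548/103298 = -548*1/103298 = -2/377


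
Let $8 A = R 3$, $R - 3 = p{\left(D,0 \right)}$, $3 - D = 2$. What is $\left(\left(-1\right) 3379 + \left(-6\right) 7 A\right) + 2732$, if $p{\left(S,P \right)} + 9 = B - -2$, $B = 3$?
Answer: $- \frac{2525}{4} \approx -631.25$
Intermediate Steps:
$D = 1$ ($D = 3 - 2 = 1$)
$p{\left(S,P \right)} = -4$ ($p{\left(S,P \right)} = -9 + \left(3 - -2\right) = -9 + \left(3 + 2\right) = -9 + 5 = -4$)
$R = -1$ ($R = 3 - 4 = -1$)
$A = - \frac{3}{8}$ ($A = \frac{\left(-1\right) 3}{8} = \frac{1}{8} \left(-3\right) = - \frac{3}{8} \approx -0.375$)
$\left(\left(-1\right) 3379 + \left(-6\right) 7 A\right) + 2732 = \left(\left(-1\right) 3379 + \left(-6\right) 7 \left(- \frac{3}{8}\right)\right) + 2732 = \left(-3379 - - \frac{63}{4}\right) + 2732 = \left(-3379 + \frac{63}{4}\right) + 2732 = - \frac{13453}{4} + 2732 = - \frac{2525}{4}$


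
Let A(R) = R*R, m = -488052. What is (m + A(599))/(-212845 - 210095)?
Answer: 129251/422940 ≈ 0.30560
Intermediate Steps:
A(R) = R²
(m + A(599))/(-212845 - 210095) = (-488052 + 599²)/(-212845 - 210095) = (-488052 + 358801)/(-422940) = -129251*(-1/422940) = 129251/422940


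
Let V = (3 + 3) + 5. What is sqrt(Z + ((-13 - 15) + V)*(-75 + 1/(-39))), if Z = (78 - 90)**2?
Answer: sqrt(2158962)/39 ≈ 37.675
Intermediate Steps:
V = 11 (V = 6 + 5 = 11)
Z = 144 (Z = (-12)**2 = 144)
sqrt(Z + ((-13 - 15) + V)*(-75 + 1/(-39))) = sqrt(144 + ((-13 - 15) + 11)*(-75 + 1/(-39))) = sqrt(144 + (-28 + 11)*(-75 - 1/39)) = sqrt(144 - 17*(-2926/39)) = sqrt(144 + 49742/39) = sqrt(55358/39) = sqrt(2158962)/39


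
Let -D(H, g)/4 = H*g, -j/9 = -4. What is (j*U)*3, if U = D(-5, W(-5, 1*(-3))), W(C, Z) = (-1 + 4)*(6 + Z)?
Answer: 19440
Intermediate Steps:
j = 36 (j = -9*(-4) = 36)
W(C, Z) = 18 + 3*Z (W(C, Z) = 3*(6 + Z) = 18 + 3*Z)
D(H, g) = -4*H*g
U = 180 (U = -4*(-5)*(18 + 3*(1*(-3))) = -4*(-5)*(18 + 3*(-3)) = -4*(-5)*(18 - 9) = -4*(-5)*9 = 180)
(j*U)*3 = (36*180)*3 = 6480*3 = 19440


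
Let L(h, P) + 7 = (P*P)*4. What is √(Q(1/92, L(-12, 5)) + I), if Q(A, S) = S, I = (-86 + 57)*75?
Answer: I*√2082 ≈ 45.629*I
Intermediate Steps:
L(h, P) = -7 + 4*P² (L(h, P) = -7 + (P*P)*4 = -7 + P²*4 = -7 + 4*P²)
I = -2175 (I = -29*75 = -2175)
√(Q(1/92, L(-12, 5)) + I) = √((-7 + 4*5²) - 2175) = √((-7 + 4*25) - 2175) = √((-7 + 100) - 2175) = √(93 - 2175) = √(-2082) = I*√2082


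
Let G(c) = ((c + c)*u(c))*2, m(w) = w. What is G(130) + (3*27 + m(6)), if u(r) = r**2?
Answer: 8788087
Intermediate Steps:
G(c) = 4*c**3 (G(c) = ((c + c)*c**2)*2 = ((2*c)*c**2)*2 = (2*c**3)*2 = 4*c**3)
G(130) + (3*27 + m(6)) = 4*130**3 + (3*27 + 6) = 4*2197000 + (81 + 6) = 8788000 + 87 = 8788087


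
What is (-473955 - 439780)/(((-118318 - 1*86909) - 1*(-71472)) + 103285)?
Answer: 182747/6094 ≈ 29.988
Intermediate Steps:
(-473955 - 439780)/(((-118318 - 1*86909) - 1*(-71472)) + 103285) = -913735/(((-118318 - 86909) + 71472) + 103285) = -913735/((-205227 + 71472) + 103285) = -913735/(-133755 + 103285) = -913735/(-30470) = -913735*(-1/30470) = 182747/6094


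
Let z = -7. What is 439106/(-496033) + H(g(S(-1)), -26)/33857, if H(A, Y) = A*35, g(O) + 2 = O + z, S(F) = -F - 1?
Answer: -15023062237/16794189281 ≈ -0.89454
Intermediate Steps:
S(F) = -1 - F
g(O) = -9 + O (g(O) = -2 + (O - 7) = -2 + (-7 + O) = -9 + O)
H(A, Y) = 35*A
439106/(-496033) + H(g(S(-1)), -26)/33857 = 439106/(-496033) + (35*(-9 + (-1 - 1*(-1))))/33857 = 439106*(-1/496033) + (35*(-9 + (-1 + 1)))*(1/33857) = -439106/496033 + (35*(-9 + 0))*(1/33857) = -439106/496033 + (35*(-9))*(1/33857) = -439106/496033 - 315*1/33857 = -439106/496033 - 315/33857 = -15023062237/16794189281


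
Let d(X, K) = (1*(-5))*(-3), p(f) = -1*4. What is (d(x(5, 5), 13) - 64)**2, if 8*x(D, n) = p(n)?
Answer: 2401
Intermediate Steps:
p(f) = -4
x(D, n) = -1/2 (x(D, n) = (1/8)*(-4) = -1/2)
d(X, K) = 15 (d(X, K) = -5*(-3) = 15)
(d(x(5, 5), 13) - 64)**2 = (15 - 64)**2 = (-49)**2 = 2401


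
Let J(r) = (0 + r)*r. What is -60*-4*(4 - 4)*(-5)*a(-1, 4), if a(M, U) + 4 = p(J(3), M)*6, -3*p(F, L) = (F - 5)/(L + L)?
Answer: 0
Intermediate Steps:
J(r) = r² (J(r) = r*r = r²)
p(F, L) = -(-5 + F)/(6*L) (p(F, L) = -(F - 5)/(3*(L + L)) = -(-5 + F)/(3*(2*L)) = -(-5 + F)*1/(2*L)/3 = -(-5 + F)/(6*L))
a(M, U) = -4 - 4/M (a(M, U) = -4 + ((5 - 1*3²)/(6*M))*6 = -4 + ((5 - 1*9)/(6*M))*6 = -4 + ((5 - 9)/(6*M))*6 = -4 + ((⅙)*(-4)/M)*6 = -4 - 2/(3*M)*6 = -4 - 4/M)
-60*-4*(4 - 4)*(-5)*a(-1, 4) = -60*-4*(4 - 4)*(-5)*(-4 - 4/(-1)) = -60*-4*0*(-5)*(-4 - 4*(-1)) = -60*0*(-5)*(-4 + 4) = -0*0 = -60*0 = 0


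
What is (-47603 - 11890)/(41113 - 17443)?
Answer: -19831/7890 ≈ -2.5134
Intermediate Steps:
(-47603 - 11890)/(41113 - 17443) = -59493/23670 = -59493*1/23670 = -19831/7890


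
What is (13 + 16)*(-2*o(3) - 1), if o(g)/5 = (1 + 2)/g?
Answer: -319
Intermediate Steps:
o(g) = 15/g (o(g) = 5*((1 + 2)/g) = 5*(3/g) = 15/g)
(13 + 16)*(-2*o(3) - 1) = (13 + 16)*(-30/3 - 1) = 29*(-30/3 - 1) = 29*(-2*5 - 1) = 29*(-10 - 1) = 29*(-11) = -319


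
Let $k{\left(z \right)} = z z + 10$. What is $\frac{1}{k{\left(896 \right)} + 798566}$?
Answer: $\frac{1}{1601392} \approx 6.2446 \cdot 10^{-7}$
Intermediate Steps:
$k{\left(z \right)} = 10 + z^{2}$ ($k{\left(z \right)} = z^{2} + 10 = 10 + z^{2}$)
$\frac{1}{k{\left(896 \right)} + 798566} = \frac{1}{\left(10 + 896^{2}\right) + 798566} = \frac{1}{\left(10 + 802816\right) + 798566} = \frac{1}{802826 + 798566} = \frac{1}{1601392}$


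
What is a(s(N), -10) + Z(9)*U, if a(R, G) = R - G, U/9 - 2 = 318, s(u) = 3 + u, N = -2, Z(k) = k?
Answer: 25931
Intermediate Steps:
U = 2880 (U = 18 + 9*318 = 18 + 2862 = 2880)
a(s(N), -10) + Z(9)*U = ((3 - 2) - 1*(-10)) + 9*2880 = (1 + 10) + 25920 = 11 + 25920 = 25931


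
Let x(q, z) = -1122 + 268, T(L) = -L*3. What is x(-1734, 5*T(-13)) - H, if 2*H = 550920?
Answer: -276314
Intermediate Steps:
H = 275460 (H = (½)*550920 = 275460)
T(L) = -3*L
x(q, z) = -854
x(-1734, 5*T(-13)) - H = -854 - 1*275460 = -854 - 275460 = -276314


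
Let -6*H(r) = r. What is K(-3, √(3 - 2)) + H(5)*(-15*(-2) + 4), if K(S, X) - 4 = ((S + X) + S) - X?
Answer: -91/3 ≈ -30.333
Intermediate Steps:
H(r) = -r/6
K(S, X) = 4 + 2*S (K(S, X) = 4 + (((S + X) + S) - X) = 4 + ((X + 2*S) - X) = 4 + 2*S)
K(-3, √(3 - 2)) + H(5)*(-15*(-2) + 4) = (4 + 2*(-3)) + (-⅙*5)*(-15*(-2) + 4) = (4 - 6) - 5*(-3*(-10) + 4)/6 = -2 - 5*(30 + 4)/6 = -2 - ⅚*34 = -2 - 85/3 = -91/3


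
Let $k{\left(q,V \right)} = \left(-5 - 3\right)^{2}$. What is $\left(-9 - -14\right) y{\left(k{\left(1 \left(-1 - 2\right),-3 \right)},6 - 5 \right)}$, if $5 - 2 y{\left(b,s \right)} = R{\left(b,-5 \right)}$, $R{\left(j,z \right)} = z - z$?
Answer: $\frac{25}{2} \approx 12.5$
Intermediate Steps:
$R{\left(j,z \right)} = 0$
$k{\left(q,V \right)} = 64$ ($k{\left(q,V \right)} = \left(-8\right)^{2} = 64$)
$y{\left(b,s \right)} = \frac{5}{2}$ ($y{\left(b,s \right)} = \frac{5}{2} - 0 = \frac{5}{2} + 0 = \frac{5}{2}$)
$\left(-9 - -14\right) y{\left(k{\left(1 \left(-1 - 2\right),-3 \right)},6 - 5 \right)} = \left(-9 - -14\right) \frac{5}{2} = \left(-9 + 14\right) \frac{5}{2} = 5 \cdot \frac{5}{2} = \frac{25}{2}$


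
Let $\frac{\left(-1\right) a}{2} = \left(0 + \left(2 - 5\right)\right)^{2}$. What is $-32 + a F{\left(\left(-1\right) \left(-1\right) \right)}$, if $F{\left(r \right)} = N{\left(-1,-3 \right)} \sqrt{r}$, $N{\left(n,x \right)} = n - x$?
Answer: $-68$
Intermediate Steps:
$a = -18$ ($a = - 2 \left(0 + \left(2 - 5\right)\right)^{2} = - 2 \left(0 - 3\right)^{2} = - 2 \left(-3\right)^{2} = \left(-2\right) 9 = -18$)
$F{\left(r \right)} = 2 \sqrt{r}$ ($F{\left(r \right)} = \left(-1 - -3\right) \sqrt{r} = \left(-1 + 3\right) \sqrt{r} = 2 \sqrt{r}$)
$-32 + a F{\left(\left(-1\right) \left(-1\right) \right)} = -32 - 18 \cdot 2 \sqrt{\left(-1\right) \left(-1\right)} = -32 - 18 \cdot 2 \sqrt{1} = -32 - 18 \cdot 2 \cdot 1 = -32 - 36 = -68$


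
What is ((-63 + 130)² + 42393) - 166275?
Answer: -119393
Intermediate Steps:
((-63 + 130)² + 42393) - 166275 = (67² + 42393) - 166275 = (4489 + 42393) - 166275 = 46882 - 166275 = -119393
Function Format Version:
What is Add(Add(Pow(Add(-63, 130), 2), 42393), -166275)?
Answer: -119393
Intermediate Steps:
Add(Add(Pow(Add(-63, 130), 2), 42393), -166275) = Add(Add(Pow(67, 2), 42393), -166275) = Add(Add(4489, 42393), -166275) = Add(46882, -166275) = -119393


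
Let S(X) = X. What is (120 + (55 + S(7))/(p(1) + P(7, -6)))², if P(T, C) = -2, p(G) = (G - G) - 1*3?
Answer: 289444/25 ≈ 11578.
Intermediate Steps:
p(G) = -3 (p(G) = 0 - 3 = -3)
(120 + (55 + S(7))/(p(1) + P(7, -6)))² = (120 + (55 + 7)/(-3 - 2))² = (120 + 62/(-5))² = (120 + 62*(-⅕))² = (120 - 62/5)² = (538/5)² = 289444/25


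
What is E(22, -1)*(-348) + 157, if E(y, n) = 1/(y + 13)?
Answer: 5147/35 ≈ 147.06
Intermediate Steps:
E(y, n) = 1/(13 + y)
E(22, -1)*(-348) + 157 = -348/(13 + 22) + 157 = -348/35 + 157 = 5147/35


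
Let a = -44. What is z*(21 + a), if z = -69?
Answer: 1587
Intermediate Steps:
z*(21 + a) = -69*(21 - 44) = -69*(-23) = 1587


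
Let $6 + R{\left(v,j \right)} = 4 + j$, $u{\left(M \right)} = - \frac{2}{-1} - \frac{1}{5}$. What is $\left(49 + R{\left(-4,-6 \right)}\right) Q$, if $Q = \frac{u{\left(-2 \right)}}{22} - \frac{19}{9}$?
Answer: $- \frac{82369}{990} \approx -83.201$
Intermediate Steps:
$u{\left(M \right)} = \frac{9}{5}$ ($u{\left(M \right)} = \left(-2\right) \left(-1\right) - \frac{1}{5} = 2 - \frac{1}{5} = \frac{9}{5}$)
$Q = - \frac{2009}{990}$ ($Q = \frac{9}{5 \cdot 22} - \frac{19}{9} = \frac{9}{5} \cdot \frac{1}{22} - \frac{19}{9} = \frac{9}{110} - \frac{19}{9} = - \frac{2009}{990} \approx -2.0293$)
$R{\left(v,j \right)} = -2 + j$ ($R{\left(v,j \right)} = -6 + \left(4 + j\right) = -2 + j$)
$\left(49 + R{\left(-4,-6 \right)}\right) Q = \left(49 - 8\right) \left(- \frac{2009}{990}\right) = 41 \left(- \frac{2009}{990}\right) = - \frac{82369}{990}$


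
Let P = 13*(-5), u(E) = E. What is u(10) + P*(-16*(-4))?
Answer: -4150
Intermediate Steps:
P = -65
u(10) + P*(-16*(-4)) = 10 - (-1040)*(-4) = 10 - 65*64 = 10 - 4160 = -4150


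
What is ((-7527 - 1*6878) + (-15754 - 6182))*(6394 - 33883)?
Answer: 998977749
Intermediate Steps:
((-7527 - 1*6878) + (-15754 - 6182))*(6394 - 33883) = ((-7527 - 6878) - 21936)*(-27489) = (-14405 - 21936)*(-27489) = -36341*(-27489) = 998977749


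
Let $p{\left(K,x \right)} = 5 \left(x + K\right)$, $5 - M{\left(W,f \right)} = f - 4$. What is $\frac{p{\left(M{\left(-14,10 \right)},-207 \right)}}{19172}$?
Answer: $- \frac{260}{4793} \approx -0.054246$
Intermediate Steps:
$M{\left(W,f \right)} = 9 - f$ ($M{\left(W,f \right)} = 5 - \left(f - 4\right) = 5 - \left(-4 + f\right) = 9 - f$)
$p{\left(K,x \right)} = 5 K + 5 x$ ($p{\left(K,x \right)} = 5 \left(K + x\right) = 5 K + 5 x$)
$\frac{p{\left(M{\left(-14,10 \right)},-207 \right)}}{19172} = \frac{5 \left(9 - 10\right) + 5 \left(-207\right)}{19172} = \left(5 \left(9 - 10\right) - 1035\right) \frac{1}{19172} = \left(5 \left(-1\right) - 1035\right) \frac{1}{19172} = \left(-5 - 1035\right) \frac{1}{19172} = \left(-1040\right) \frac{1}{19172} = - \frac{260}{4793}$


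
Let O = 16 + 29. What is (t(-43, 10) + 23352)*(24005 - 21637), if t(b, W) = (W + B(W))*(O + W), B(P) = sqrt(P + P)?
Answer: 56599936 + 260480*sqrt(5) ≈ 5.7182e+7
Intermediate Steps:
B(P) = sqrt(2)*sqrt(P) (B(P) = sqrt(2*P) = sqrt(2)*sqrt(P))
O = 45
t(b, W) = (45 + W)*(W + sqrt(2)*sqrt(W)) (t(b, W) = (W + sqrt(2)*sqrt(W))*(45 + W) = (45 + W)*(W + sqrt(2)*sqrt(W)))
(t(-43, 10) + 23352)*(24005 - 21637) = ((10**2 + 45*10 + sqrt(2)*10**(3/2) + 45*sqrt(2)*sqrt(10)) + 23352)*(24005 - 21637) = ((100 + 450 + sqrt(2)*(10*sqrt(10)) + 90*sqrt(5)) + 23352)*2368 = ((100 + 450 + 20*sqrt(5) + 90*sqrt(5)) + 23352)*2368 = ((550 + 110*sqrt(5)) + 23352)*2368 = (23902 + 110*sqrt(5))*2368 = 56599936 + 260480*sqrt(5)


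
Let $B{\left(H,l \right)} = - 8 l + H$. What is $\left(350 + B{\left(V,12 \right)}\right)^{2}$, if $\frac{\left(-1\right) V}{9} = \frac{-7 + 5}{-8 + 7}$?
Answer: $55696$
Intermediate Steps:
$V = -18$ ($V = - 9 \frac{-7 + 5}{-8 + 7} = - 9 \left(- \frac{2}{-1}\right) = - 9 \left(\left(-2\right) \left(-1\right)\right) = \left(-9\right) 2 = -18$)
$B{\left(H,l \right)} = H - 8 l$
$\left(350 + B{\left(V,12 \right)}\right)^{2} = \left(350 - 114\right)^{2} = 236^{2} = 55696$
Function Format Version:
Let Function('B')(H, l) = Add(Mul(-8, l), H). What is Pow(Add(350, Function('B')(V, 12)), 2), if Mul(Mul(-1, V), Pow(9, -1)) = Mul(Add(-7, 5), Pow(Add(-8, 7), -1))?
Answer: 55696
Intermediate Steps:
V = -18 (V = Mul(-9, Mul(Add(-7, 5), Pow(Add(-8, 7), -1))) = Mul(-9, Mul(-2, Pow(-1, -1))) = Mul(-9, Mul(-2, -1)) = Mul(-9, 2) = -18)
Function('B')(H, l) = Add(H, Mul(-8, l))
Pow(Add(350, Function('B')(V, 12)), 2) = Pow(Add(350, Add(-18, Mul(-8, 12))), 2) = Pow(Add(350, Add(-18, -96)), 2) = Pow(Add(350, -114), 2) = Pow(236, 2) = 55696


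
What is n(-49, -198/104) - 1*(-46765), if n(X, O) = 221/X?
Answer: 2291264/49 ≈ 46761.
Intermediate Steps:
n(-49, -198/104) - 1*(-46765) = 221/(-49) - 1*(-46765) = 221*(-1/49) + 46765 = -221/49 + 46765 = 2291264/49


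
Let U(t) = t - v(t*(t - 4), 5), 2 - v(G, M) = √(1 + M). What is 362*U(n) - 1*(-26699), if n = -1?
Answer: 25613 + 362*√6 ≈ 26500.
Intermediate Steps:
v(G, M) = 2 - √(1 + M)
U(t) = -2 + t + √6 (U(t) = t - (2 - √(1 + 5)) = t - (2 - √6) = t + (-2 + √6) = -2 + t + √6)
362*U(n) - 1*(-26699) = 362*(-2 - 1 + √6) - 1*(-26699) = 362*(-3 + √6) + 26699 = (-1086 + 362*√6) + 26699 = 25613 + 362*√6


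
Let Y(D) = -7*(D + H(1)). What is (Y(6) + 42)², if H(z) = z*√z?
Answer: 49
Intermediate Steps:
H(z) = z^(3/2)
Y(D) = -7 - 7*D (Y(D) = -7*(D + 1^(3/2)) = -7*(D + 1) = -7*(1 + D) = -7 - 7*D)
(Y(6) + 42)² = ((-7 - 7*6) + 42)² = ((-7 - 42) + 42)² = (-49 + 42)² = (-7)² = 49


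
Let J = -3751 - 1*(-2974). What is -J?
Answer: 777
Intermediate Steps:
J = -777 (J = -3751 + 2974 = -777)
-J = -1*(-777) = 777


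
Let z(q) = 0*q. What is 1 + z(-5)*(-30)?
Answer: 1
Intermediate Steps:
z(q) = 0
1 + z(-5)*(-30) = 1 + 0*(-30) = 1 + 0 = 1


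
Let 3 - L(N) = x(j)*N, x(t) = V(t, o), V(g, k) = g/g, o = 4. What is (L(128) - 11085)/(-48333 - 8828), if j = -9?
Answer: 11210/57161 ≈ 0.19611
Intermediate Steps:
V(g, k) = 1
x(t) = 1
L(N) = 3 - N
(L(128) - 11085)/(-48333 - 8828) = ((3 - 1*128) - 11085)/(-48333 - 8828) = ((3 - 128) - 11085)/(-57161) = (-125 - 11085)*(-1/57161) = -11210*(-1/57161) = 11210/57161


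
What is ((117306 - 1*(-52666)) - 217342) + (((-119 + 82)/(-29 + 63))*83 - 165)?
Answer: -1619261/34 ≈ -47625.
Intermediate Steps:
((117306 - 1*(-52666)) - 217342) + (((-119 + 82)/(-29 + 63))*83 - 165) = ((117306 + 52666) - 217342) + (-37/34*83 - 165) = (169972 - 217342) + (-37*1/34*83 - 165) = -47370 + (-37/34*83 - 165) = -47370 + (-3071/34 - 165) = -47370 - 8681/34 = -1619261/34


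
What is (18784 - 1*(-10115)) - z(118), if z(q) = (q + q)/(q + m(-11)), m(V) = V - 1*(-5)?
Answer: 809113/28 ≈ 28897.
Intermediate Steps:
m(V) = 5 + V (m(V) = V + 5 = 5 + V)
z(q) = 2*q/(-6 + q) (z(q) = (q + q)/(q + (5 - 11)) = (2*q)/(q - 6) = (2*q)/(-6 + q) = 2*q/(-6 + q))
(18784 - 1*(-10115)) - z(118) = (18784 - 1*(-10115)) - 2*118/(-6 + 118) = (18784 + 10115) - 2*118/112 = 28899 - 2*118/112 = 28899 - 1*59/28 = 28899 - 59/28 = 809113/28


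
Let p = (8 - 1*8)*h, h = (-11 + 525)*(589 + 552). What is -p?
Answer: 0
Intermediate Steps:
h = 586474 (h = 514*1141 = 586474)
p = 0 (p = (8 - 1*8)*586474 = (8 - 8)*586474 = 0*586474 = 0)
-p = -1*0 = 0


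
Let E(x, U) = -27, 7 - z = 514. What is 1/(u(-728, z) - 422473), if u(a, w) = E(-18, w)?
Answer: -1/422500 ≈ -2.3669e-6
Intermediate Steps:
z = -507 (z = 7 - 1*514 = 7 - 514 = -507)
u(a, w) = -27
1/(u(-728, z) - 422473) = 1/(-27 - 422473) = 1/(-422500) = -1/422500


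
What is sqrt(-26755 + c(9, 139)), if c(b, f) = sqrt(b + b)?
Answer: sqrt(-26755 + 3*sqrt(2)) ≈ 163.56*I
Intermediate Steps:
c(b, f) = sqrt(2)*sqrt(b) (c(b, f) = sqrt(2*b) = sqrt(2)*sqrt(b))
sqrt(-26755 + c(9, 139)) = sqrt(-26755 + sqrt(2)*sqrt(9)) = sqrt(-26755 + sqrt(2)*3) = sqrt(-26755 + 3*sqrt(2))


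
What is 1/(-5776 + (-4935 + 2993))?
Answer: -1/7718 ≈ -0.00012957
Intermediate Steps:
1/(-5776 + (-4935 + 2993)) = 1/(-5776 - 1942) = 1/(-7718) = -1/7718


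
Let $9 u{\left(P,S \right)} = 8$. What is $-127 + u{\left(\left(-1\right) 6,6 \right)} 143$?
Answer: $\frac{1}{9} \approx 0.11111$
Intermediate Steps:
$u{\left(P,S \right)} = \frac{8}{9}$ ($u{\left(P,S \right)} = \frac{1}{9} \cdot 8 = \frac{8}{9}$)
$-127 + u{\left(\left(-1\right) 6,6 \right)} 143 = -127 + \frac{8}{9} \cdot 143 = -127 + \frac{1144}{9} = \frac{1}{9}$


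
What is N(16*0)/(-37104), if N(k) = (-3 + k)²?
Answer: -3/12368 ≈ -0.00024256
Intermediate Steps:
N(16*0)/(-37104) = (-3 + 16*0)²/(-37104) = (-3 + 0)²*(-1/37104) = (-3)²*(-1/37104) = 9*(-1/37104) = -3/12368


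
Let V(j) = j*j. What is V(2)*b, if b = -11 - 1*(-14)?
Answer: 12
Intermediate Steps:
V(j) = j²
b = 3 (b = -11 + 14 = 3)
V(2)*b = 2²*3 = 4*3 = 12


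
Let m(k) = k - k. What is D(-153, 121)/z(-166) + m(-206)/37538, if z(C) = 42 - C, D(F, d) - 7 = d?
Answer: 8/13 ≈ 0.61539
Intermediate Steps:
D(F, d) = 7 + d
m(k) = 0
D(-153, 121)/z(-166) + m(-206)/37538 = (7 + 121)/(42 - 1*(-166)) + 0/37538 = 128/(42 + 166) + 0*(1/37538) = 128/208 + 0 = 128*(1/208) + 0 = 8/13 + 0 = 8/13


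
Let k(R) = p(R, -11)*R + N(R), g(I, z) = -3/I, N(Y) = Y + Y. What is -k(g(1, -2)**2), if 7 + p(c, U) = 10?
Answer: -45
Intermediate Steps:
p(c, U) = 3 (p(c, U) = -7 + 10 = 3)
N(Y) = 2*Y
k(R) = 5*R (k(R) = 3*R + 2*R = 5*R)
-k(g(1, -2)**2) = -5*(-3/1)**2 = -5*(-3*1)**2 = -5*(-3)**2 = -5*9 = -1*45 = -45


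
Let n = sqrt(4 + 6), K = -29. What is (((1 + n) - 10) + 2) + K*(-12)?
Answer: 341 + sqrt(10) ≈ 344.16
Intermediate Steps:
n = sqrt(10) ≈ 3.1623
(((1 + n) - 10) + 2) + K*(-12) = (((1 + sqrt(10)) - 10) + 2) - 29*(-12) = ((-9 + sqrt(10)) + 2) + 348 = (-7 + sqrt(10)) + 348 = 341 + sqrt(10)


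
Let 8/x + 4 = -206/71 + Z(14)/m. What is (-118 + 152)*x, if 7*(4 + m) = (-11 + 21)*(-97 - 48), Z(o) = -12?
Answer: -1783946/44891 ≈ -39.740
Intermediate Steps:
m = -1478/7 (m = -4 + ((-11 + 21)*(-97 - 48))/7 = -4 + (10*(-145))/7 = -4 + (⅐)*(-1450) = -4 - 1450/7 = -1478/7 ≈ -211.14)
x = -52469/44891 (x = 8/(-4 + (-206/71 - 12/(-1478/7))) = 8/(-4 + (-206*1/71 - 12*(-7/1478))) = 8/(-4 + (-206/71 + 42/739)) = 8/(-4 - 149252/52469) = 8/(-359128/52469) = 8*(-52469/359128) = -52469/44891 ≈ -1.1688)
(-118 + 152)*x = (-118 + 152)*(-52469/44891) = 34*(-52469/44891) = -1783946/44891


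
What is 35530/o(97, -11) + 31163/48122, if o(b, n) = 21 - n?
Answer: 427692969/384976 ≈ 1111.0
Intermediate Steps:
35530/o(97, -11) + 31163/48122 = 35530/(21 - 1*(-11)) + 31163/48122 = 35530/(21 + 11) + 31163*(1/48122) = 35530/32 + 31163/48122 = 35530*(1/32) + 31163/48122 = 17765/16 + 31163/48122 = 427692969/384976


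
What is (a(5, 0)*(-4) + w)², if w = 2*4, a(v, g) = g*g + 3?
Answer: 16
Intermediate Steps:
a(v, g) = 3 + g² (a(v, g) = g² + 3 = 3 + g²)
w = 8
(a(5, 0)*(-4) + w)² = ((3 + 0²)*(-4) + 8)² = ((3 + 0)*(-4) + 8)² = (3*(-4) + 8)² = (-12 + 8)² = (-4)² = 16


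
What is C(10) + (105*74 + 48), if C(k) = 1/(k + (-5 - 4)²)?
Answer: 711439/91 ≈ 7818.0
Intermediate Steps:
C(k) = 1/(81 + k) (C(k) = 1/(k + (-9)²) = 1/(k + 81) = 1/(81 + k))
C(10) + (105*74 + 48) = 1/(81 + 10) + (105*74 + 48) = 1/91 + (7770 + 48) = 1/91 + 7818 = 711439/91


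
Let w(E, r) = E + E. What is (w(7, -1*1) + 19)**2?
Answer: 1089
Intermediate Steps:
w(E, r) = 2*E
(w(7, -1*1) + 19)**2 = (2*7 + 19)**2 = (14 + 19)**2 = 33**2 = 1089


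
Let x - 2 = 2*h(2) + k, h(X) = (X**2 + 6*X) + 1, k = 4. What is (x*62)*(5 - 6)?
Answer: -2480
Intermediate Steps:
h(X) = 1 + X**2 + 6*X
x = 40 (x = 2 + (2*(1 + 2**2 + 6*2) + 4) = 2 + (2*(1 + 4 + 12) + 4) = 2 + (2*17 + 4) = 2 + (34 + 4) = 2 + 38 = 40)
(x*62)*(5 - 6) = (40*62)*(5 - 6) = 2480*(-1) = -2480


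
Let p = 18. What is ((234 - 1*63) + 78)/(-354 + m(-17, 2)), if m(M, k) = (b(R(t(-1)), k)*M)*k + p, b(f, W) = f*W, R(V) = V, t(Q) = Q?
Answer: -249/268 ≈ -0.92910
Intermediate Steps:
b(f, W) = W*f
m(M, k) = 18 - M*k² (m(M, k) = ((k*(-1))*M)*k + 18 = ((-k)*M)*k + 18 = (-M*k)*k + 18 = -M*k² + 18 = 18 - M*k²)
((234 - 1*63) + 78)/(-354 + m(-17, 2)) = ((234 - 1*63) + 78)/(-354 + (18 - 1*(-17)*2²)) = ((234 - 63) + 78)/(-354 + (18 - 1*(-17)*4)) = (171 + 78)/(-354 + (18 + 68)) = 249/(-354 + 86) = 249/(-268) = 249*(-1/268) = -249/268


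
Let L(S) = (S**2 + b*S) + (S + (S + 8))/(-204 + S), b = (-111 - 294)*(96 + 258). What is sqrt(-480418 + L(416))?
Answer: 2*I*sqrt(42099380502)/53 ≈ 7742.7*I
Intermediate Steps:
b = -143370 (b = -405*354 = -143370)
L(S) = S**2 - 143370*S + (8 + 2*S)/(-204 + S) (L(S) = (S**2 - 143370*S) + (S + (S + 8))/(-204 + S) = (S**2 - 143370*S) + (S + (8 + S))/(-204 + S) = (S**2 - 143370*S) + (8 + 2*S)/(-204 + S) = S**2 - 143370*S + (8 + 2*S)/(-204 + S))
sqrt(-480418 + L(416)) = sqrt(-480418 + (8 + 416**3 - 143574*416**2 + 29247482*416)/(-204 + 416)) = sqrt(-480418 + (8 + 71991296 - 143574*173056 + 12166952512)/212) = sqrt(-480418 + (8 + 71991296 - 24846342144 + 12166952512)/212) = sqrt(-480418 + (1/212)*(-12607398328)) = sqrt(-480418 - 3151849582/53) = sqrt(-3177311736/53) = 2*I*sqrt(42099380502)/53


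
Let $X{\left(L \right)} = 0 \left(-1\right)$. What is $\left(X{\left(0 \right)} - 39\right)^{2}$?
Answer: $1521$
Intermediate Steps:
$X{\left(L \right)} = 0$
$\left(X{\left(0 \right)} - 39\right)^{2} = \left(0 - 39\right)^{2} = \left(-39\right)^{2} = 1521$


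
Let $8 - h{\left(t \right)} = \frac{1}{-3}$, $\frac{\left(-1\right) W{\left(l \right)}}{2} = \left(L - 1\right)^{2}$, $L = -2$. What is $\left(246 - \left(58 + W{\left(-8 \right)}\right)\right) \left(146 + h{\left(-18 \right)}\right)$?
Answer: $\frac{95378}{3} \approx 31793.0$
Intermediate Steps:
$W{\left(l \right)} = -18$ ($W{\left(l \right)} = - 2 \left(-2 - 1\right)^{2} = - 2 \left(-3\right)^{2} = \left(-2\right) 9 = -18$)
$h{\left(t \right)} = \frac{25}{3}$ ($h{\left(t \right)} = 8 - \frac{1}{-3} = 8 - - \frac{1}{3} = 8 + \frac{1}{3} = \frac{25}{3}$)
$\left(246 - \left(58 + W{\left(-8 \right)}\right)\right) \left(146 + h{\left(-18 \right)}\right) = \left(246 - 40\right) \left(146 + \frac{25}{3}\right) = \left(246 + \left(-58 + 18\right)\right) \frac{463}{3} = \left(246 - 40\right) \frac{463}{3} = 206 \cdot \frac{463}{3} = \frac{95378}{3}$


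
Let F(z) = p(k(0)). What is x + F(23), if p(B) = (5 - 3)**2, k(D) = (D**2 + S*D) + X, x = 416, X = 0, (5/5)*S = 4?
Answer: 420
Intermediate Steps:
S = 4
k(D) = D**2 + 4*D (k(D) = (D**2 + 4*D) + 0 = D**2 + 4*D)
p(B) = 4 (p(B) = 2**2 = 4)
F(z) = 4
x + F(23) = 416 + 4 = 420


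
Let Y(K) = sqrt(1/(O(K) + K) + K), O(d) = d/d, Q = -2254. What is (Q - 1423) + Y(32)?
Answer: -3677 + sqrt(34881)/33 ≈ -3671.3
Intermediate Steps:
O(d) = 1
Y(K) = sqrt(K + 1/(1 + K)) (Y(K) = sqrt(1/(1 + K) + K) = sqrt(K + 1/(1 + K)))
(Q - 1423) + Y(32) = (-2254 - 1423) + sqrt((1 + 32*(1 + 32))/(1 + 32)) = -3677 + sqrt((1 + 32*33)/33) = -3677 + sqrt((1 + 1056)/33) = -3677 + sqrt((1/33)*1057) = -3677 + sqrt(1057/33) = -3677 + sqrt(34881)/33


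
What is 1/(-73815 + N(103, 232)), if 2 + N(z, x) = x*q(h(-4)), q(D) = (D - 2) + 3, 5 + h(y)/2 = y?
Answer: -1/77761 ≈ -1.2860e-5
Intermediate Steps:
h(y) = -10 + 2*y
q(D) = 1 + D (q(D) = (-2 + D) + 3 = 1 + D)
N(z, x) = -2 - 17*x (N(z, x) = -2 + x*(1 + (-10 + 2*(-4))) = -2 + x*(1 + (-10 - 8)) = -2 + x*(1 - 18) = -2 + x*(-17) = -2 - 17*x)
1/(-73815 + N(103, 232)) = 1/(-73815 + (-2 - 17*232)) = 1/(-73815 + (-2 - 3944)) = 1/(-73815 - 3946) = 1/(-77761) = -1/77761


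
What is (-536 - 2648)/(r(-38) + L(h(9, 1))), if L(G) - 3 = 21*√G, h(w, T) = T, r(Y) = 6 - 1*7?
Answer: -3184/23 ≈ -138.43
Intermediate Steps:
r(Y) = -1 (r(Y) = 6 - 7 = -1)
L(G) = 3 + 21*√G
(-536 - 2648)/(r(-38) + L(h(9, 1))) = (-536 - 2648)/(-1 + (3 + 21*√1)) = -3184/(-1 + (3 + 21*1)) = -3184/(-1 + (3 + 21)) = -3184/(-1 + 24) = -3184/23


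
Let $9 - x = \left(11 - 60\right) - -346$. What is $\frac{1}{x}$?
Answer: $- \frac{1}{288} \approx -0.0034722$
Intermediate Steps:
$x = -288$ ($x = 9 - \left(\left(11 - 60\right) - -346\right) = 9 - \left(-49 + 346\right) = 9 - 297 = -288$)
$\frac{1}{x} = \frac{1}{-288} = - \frac{1}{288}$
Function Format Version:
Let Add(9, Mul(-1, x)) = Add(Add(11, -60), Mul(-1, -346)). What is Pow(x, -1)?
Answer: Rational(-1, 288) ≈ -0.0034722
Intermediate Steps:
x = -288 (x = Add(9, Mul(-1, Add(Add(11, -60), Mul(-1, -346)))) = Add(9, Mul(-1, Add(-49, 346))) = Add(9, Mul(-1, 297)) = Add(9, -297) = -288)
Pow(x, -1) = Pow(-288, -1) = Rational(-1, 288)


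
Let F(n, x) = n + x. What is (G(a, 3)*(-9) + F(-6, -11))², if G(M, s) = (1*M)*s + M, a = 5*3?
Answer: 310249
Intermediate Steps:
a = 15
G(M, s) = M + M*s (G(M, s) = M*s + M = M + M*s)
(G(a, 3)*(-9) + F(-6, -11))² = ((15*(1 + 3))*(-9) + (-6 - 11))² = ((15*4)*(-9) - 17)² = (60*(-9) - 17)² = (-540 - 17)² = (-557)² = 310249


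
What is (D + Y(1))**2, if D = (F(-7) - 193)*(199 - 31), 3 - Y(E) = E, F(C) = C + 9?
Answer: 1029511396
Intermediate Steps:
F(C) = 9 + C
Y(E) = 3 - E
D = -32088 (D = ((9 - 7) - 193)*(199 - 31) = (2 - 193)*168 = -191*168 = -32088)
(D + Y(1))**2 = (-32088 + (3 - 1*1))**2 = (-32088 + (3 - 1))**2 = (-32088 + 2)**2 = (-32086)**2 = 1029511396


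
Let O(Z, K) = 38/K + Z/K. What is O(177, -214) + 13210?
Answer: 2826725/214 ≈ 13209.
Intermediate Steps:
O(177, -214) + 13210 = (38 + 177)/(-214) + 13210 = -1/214*215 + 13210 = -215/214 + 13210 = 2826725/214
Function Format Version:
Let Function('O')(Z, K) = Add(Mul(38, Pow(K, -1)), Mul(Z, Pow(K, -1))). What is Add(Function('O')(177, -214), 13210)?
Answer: Rational(2826725, 214) ≈ 13209.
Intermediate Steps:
Add(Function('O')(177, -214), 13210) = Add(Mul(Pow(-214, -1), Add(38, 177)), 13210) = Add(Mul(Rational(-1, 214), 215), 13210) = Add(Rational(-215, 214), 13210) = Rational(2826725, 214)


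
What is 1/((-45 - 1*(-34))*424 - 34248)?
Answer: -1/38912 ≈ -2.5699e-5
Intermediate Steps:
1/((-45 - 1*(-34))*424 - 34248) = 1/((-45 + 34)*424 - 34248) = 1/(-11*424 - 34248) = 1/(-4664 - 34248) = 1/(-38912) = -1/38912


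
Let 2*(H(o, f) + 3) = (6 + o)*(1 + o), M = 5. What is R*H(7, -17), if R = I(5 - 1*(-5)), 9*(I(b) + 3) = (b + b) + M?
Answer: -98/9 ≈ -10.889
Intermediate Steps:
H(o, f) = -3 + (1 + o)*(6 + o)/2 (H(o, f) = -3 + ((6 + o)*(1 + o))/2 = -3 + ((1 + o)*(6 + o))/2 = -3 + (1 + o)*(6 + o)/2)
I(b) = -22/9 + 2*b/9 (I(b) = -3 + ((b + b) + 5)/9 = -3 + (2*b + 5)/9 = -3 + (5 + 2*b)/9 = -3 + (5/9 + 2*b/9) = -22/9 + 2*b/9)
R = -2/9 (R = -22/9 + 2*(5 - 1*(-5))/9 = -22/9 + 2*(5 + 5)/9 = -22/9 + (2/9)*10 = -22/9 + 20/9 = -2/9 ≈ -0.22222)
R*H(7, -17) = -7*(7 + 7)/9 = -7*14/9 = -2/9*49 = -98/9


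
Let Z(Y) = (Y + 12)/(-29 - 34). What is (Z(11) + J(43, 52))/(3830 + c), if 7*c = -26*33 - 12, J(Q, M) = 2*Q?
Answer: 1079/46692 ≈ 0.023109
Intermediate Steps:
Z(Y) = -4/21 - Y/63 (Z(Y) = (12 + Y)/(-63) = (12 + Y)*(-1/63) = -4/21 - Y/63)
c = -870/7 (c = (-26*33 - 12)/7 = (-858 - 12)/7 = (⅐)*(-870) = -870/7 ≈ -124.29)
(Z(11) + J(43, 52))/(3830 + c) = ((-4/21 - 1/63*11) + 2*43)/(3830 - 870/7) = ((-4/21 - 11/63) + 86)/(25940/7) = (-23/63 + 86)*(7/25940) = (5395/63)*(7/25940) = 1079/46692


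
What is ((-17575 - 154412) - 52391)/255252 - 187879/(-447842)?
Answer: -6566175221/14289070773 ≈ -0.45952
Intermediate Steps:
((-17575 - 154412) - 52391)/255252 - 187879/(-447842) = (-171987 - 52391)*(1/255252) - 187879*(-1/447842) = -224378*1/255252 + 187879/447842 = -112189/127626 + 187879/447842 = -6566175221/14289070773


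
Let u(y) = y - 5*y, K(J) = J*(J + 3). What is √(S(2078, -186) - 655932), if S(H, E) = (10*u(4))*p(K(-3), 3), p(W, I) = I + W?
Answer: 2*I*√164103 ≈ 810.19*I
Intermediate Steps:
K(J) = J*(3 + J)
u(y) = -4*y
S(H, E) = -480 (S(H, E) = (10*(-4*4))*(3 - 3*(3 - 3)) = (10*(-16))*(3 - 3*0) = -160*(3 + 0) = -160*3 = -480)
√(S(2078, -186) - 655932) = √(-480 - 655932) = √(-656412) = 2*I*√164103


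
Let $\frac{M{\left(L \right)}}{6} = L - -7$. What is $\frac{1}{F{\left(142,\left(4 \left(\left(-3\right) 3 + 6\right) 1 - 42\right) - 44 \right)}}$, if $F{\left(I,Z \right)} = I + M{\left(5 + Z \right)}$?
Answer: $- \frac{1}{374} \approx -0.0026738$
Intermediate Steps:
$M{\left(L \right)} = 42 + 6 L$ ($M{\left(L \right)} = 6 \left(L - -7\right) = 6 \left(L + 7\right) = 6 \left(7 + L\right) = 42 + 6 L$)
$F{\left(I,Z \right)} = 72 + I + 6 Z$ ($F{\left(I,Z \right)} = I + \left(42 + 6 \left(5 + Z\right)\right) = I + \left(42 + \left(30 + 6 Z\right)\right) = I + \left(72 + 6 Z\right) = 72 + I + 6 Z$)
$\frac{1}{F{\left(142,\left(4 \left(\left(-3\right) 3 + 6\right) 1 - 42\right) - 44 \right)}} = \frac{1}{72 + 142 + 6 \left(\left(4 \left(\left(-3\right) 3 + 6\right) 1 - 42\right) - 44\right)} = \frac{1}{72 + 142 + 6 \left(\left(4 \left(-9 + 6\right) 1 - 42\right) - 44\right)} = \frac{1}{72 + 142 + 6 \left(\left(4 \left(-3\right) 1 - 42\right) - 44\right)} = \frac{1}{72 + 142 + 6 \left(\left(\left(-12\right) 1 - 42\right) - 44\right)} = \frac{1}{72 + 142 + 6 \left(\left(-12 - 42\right) - 44\right)} = \frac{1}{72 + 142 + 6 \left(-54 - 44\right)} = \frac{1}{72 + 142 + 6 \left(-98\right)} = \frac{1}{72 + 142 - 588} = \frac{1}{-374} = - \frac{1}{374}$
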